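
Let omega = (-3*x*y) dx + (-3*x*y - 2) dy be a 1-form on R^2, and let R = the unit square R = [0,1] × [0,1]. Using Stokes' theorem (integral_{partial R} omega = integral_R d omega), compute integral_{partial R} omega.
integral_(partial R) omega = 0

Stokes: integral_partial_R omega = integral_R d omega with d omega = (∂Q/∂x - ∂P/∂y) dx ∧ dy.
  ∂Q/∂x = -3*y
  ∂P/∂y = -3*x
  integrand = ∂Q/∂x - ∂P/∂y = 3*x - 3*y.
Integrating over R: integral_0^1 integral_0^1 (3*x - 3*y) dx dy = 0.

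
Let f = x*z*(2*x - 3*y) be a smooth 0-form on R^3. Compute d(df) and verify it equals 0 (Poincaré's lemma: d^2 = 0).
d(df) = 0

Step 1: df = sum_i (∂f/∂x_i) dx_i = (z*(4*x - 3*y)) dx + (-3*x*z) dy + (x*(2*x - 3*y)) dz.
Step 2: Apply d again. Using the 1-form formula, the coefficient of dx ∧ dy in d(df) is ∂^2 f/∂x ∂y - ∂^2 f/∂y ∂x = (-3*z) - (-3*z) = 0 (equality of mixed partials for smooth f).
Similarly for dx ∧ dz and dy ∧ dz — all coefficients vanish. So d(df) = 0.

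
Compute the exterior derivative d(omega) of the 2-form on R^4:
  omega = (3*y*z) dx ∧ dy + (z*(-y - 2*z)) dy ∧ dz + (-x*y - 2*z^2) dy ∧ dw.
d(omega) = (3*y) dx ∧ dy ∧ dz + (-y) dx ∧ dy ∧ dw + (4*z) dy ∧ dz ∧ dw

For a 2-form omega = sum_{i<j} g_{ij} dx_i ∧ dx_j, the exterior derivative is
  d(omega) = sum_{i<j} d(g_{ij}) ∧ dx_i ∧ dx_j = sum_{i<j, k} (∂g_{ij}/∂x_k) dx_k ∧ dx_i ∧ dx_j.
Expand each term, using dx_k ∧ dx_i ∧ dx_j = sgn(permutation) dx_{(a)} ∧ dx_{(b)} ∧ dx_{(c)} with (a < b < c) sorted:
  d(3*y*z) includes (∂/∂z)(3*y*z) dz = (3*y) dz, which multiplied by dx ∧ dy gives (3*y) dx ∧ dy ∧ dz
  d(-x*y - 2*z^2) includes (∂/∂x)(-x*y - 2*z^2) dx = (-y) dx, which multiplied by dy ∧ dw gives (-y) dx ∧ dy ∧ dw
  d(-x*y - 2*z^2) includes (∂/∂z)(-x*y - 2*z^2) dz = (-4*z) dz, which multiplied by dy ∧ dw gives (4*z) dy ∧ dz ∧ dw
Collecting like 3-forms: d(omega) = (3*y) dx ∧ dy ∧ dz + (-y) dx ∧ dy ∧ dw + (4*z) dy ∧ dz ∧ dw.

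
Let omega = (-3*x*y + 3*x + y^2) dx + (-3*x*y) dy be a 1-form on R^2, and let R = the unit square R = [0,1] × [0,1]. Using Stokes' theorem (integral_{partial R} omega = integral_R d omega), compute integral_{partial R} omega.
integral_(partial R) omega = -1

Stokes: integral_partial_R omega = integral_R d omega with d omega = (∂Q/∂x - ∂P/∂y) dx ∧ dy.
  ∂Q/∂x = -3*y
  ∂P/∂y = -3*x + 2*y
  integrand = ∂Q/∂x - ∂P/∂y = 3*x - 5*y.
Integrating over R: integral_0^1 integral_0^1 (3*x - 5*y) dx dy = -1.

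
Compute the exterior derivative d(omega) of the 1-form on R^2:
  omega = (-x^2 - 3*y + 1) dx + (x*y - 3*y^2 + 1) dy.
d(omega) = (y + 3) dx ∧ dy

For a 1-form omega = sum_i f_i dx_i, the exterior derivative is
  d(omega) = sum_{i < j} (∂f_j/∂x_i - ∂f_i/∂x_j) dx_i ∧ dx_j.
  coefficient of dx ∧ dy: ∂f_2/∂x - ∂f_1/∂y = ∂(x*y - 3*y^2 + 1)/∂x - ∂(-x^2 - 3*y + 1)/∂y = y + 3
Assembling: d(omega) = (y + 3) dx ∧ dy.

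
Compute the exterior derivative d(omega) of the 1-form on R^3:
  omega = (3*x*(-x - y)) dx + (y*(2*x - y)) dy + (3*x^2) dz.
d(omega) = (3*x + 2*y) dx ∧ dy + (6*x) dx ∧ dz

For a 1-form omega = sum_i f_i dx_i, the exterior derivative is
  d(omega) = sum_{i < j} (∂f_j/∂x_i - ∂f_i/∂x_j) dx_i ∧ dx_j.
  coefficient of dx ∧ dy: ∂f_2/∂x - ∂f_1/∂y = ∂(y*(2*x - y))/∂x - ∂(3*x*(-x - y))/∂y = 3*x + 2*y
  coefficient of dx ∧ dz: ∂f_3/∂x - ∂f_1/∂z = ∂(3*x^2)/∂x - ∂(3*x*(-x - y))/∂z = 6*x
Assembling: d(omega) = (3*x + 2*y) dx ∧ dy + (6*x) dx ∧ dz.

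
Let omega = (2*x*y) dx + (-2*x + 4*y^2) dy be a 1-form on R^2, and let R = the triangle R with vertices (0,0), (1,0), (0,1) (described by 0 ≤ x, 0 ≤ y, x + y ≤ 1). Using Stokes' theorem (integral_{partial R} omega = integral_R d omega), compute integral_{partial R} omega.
integral_(partial R) omega = -4/3

Stokes: integral_partial_R omega = integral_R d omega with d omega = (∂Q/∂x - ∂P/∂y) dx ∧ dy.
  ∂Q/∂x = -2
  ∂P/∂y = 2*x
  integrand = ∂Q/∂x - ∂P/∂y = -2*x - 2.
Integrating over R: integral_0^1 integral_0^{1-x} (-2*x - 2) dy dx = -4/3.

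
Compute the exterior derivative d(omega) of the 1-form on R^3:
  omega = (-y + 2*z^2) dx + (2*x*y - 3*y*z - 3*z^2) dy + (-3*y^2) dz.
d(omega) = (2*y + 1) dx ∧ dy + (-4*z) dx ∧ dz + (-3*y + 6*z) dy ∧ dz

For a 1-form omega = sum_i f_i dx_i, the exterior derivative is
  d(omega) = sum_{i < j} (∂f_j/∂x_i - ∂f_i/∂x_j) dx_i ∧ dx_j.
  coefficient of dx ∧ dy: ∂f_2/∂x - ∂f_1/∂y = ∂(2*x*y - 3*y*z - 3*z^2)/∂x - ∂(-y + 2*z^2)/∂y = 2*y + 1
  coefficient of dx ∧ dz: ∂f_3/∂x - ∂f_1/∂z = ∂(-3*y^2)/∂x - ∂(-y + 2*z^2)/∂z = -4*z
  coefficient of dy ∧ dz: ∂f_3/∂y - ∂f_2/∂z = ∂(-3*y^2)/∂y - ∂(2*x*y - 3*y*z - 3*z^2)/∂z = -3*y + 6*z
Assembling: d(omega) = (2*y + 1) dx ∧ dy + (-4*z) dx ∧ dz + (-3*y + 6*z) dy ∧ dz.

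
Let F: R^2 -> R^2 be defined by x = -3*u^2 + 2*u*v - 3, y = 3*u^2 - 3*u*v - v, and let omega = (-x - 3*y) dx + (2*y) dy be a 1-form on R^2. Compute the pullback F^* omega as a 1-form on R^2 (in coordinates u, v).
F^* omega = (72*u^3 - 108*u^2*v + 32*u*v^2 - 30*u*v - 18*u + 12*v^2 + 6*v) du + (-30*u^3 + 32*u^2*v - 6*u^2 + 18*u*v + 6*u + 2*v) dv

Using F^*(f dg) = (f ∘ F) d(g ∘ F), substitute each coordinate x_i by F_i(u, v) in f_i, and replace dx_i by d F_i = (∂F_i/∂u) du + (∂F_i/∂v) dv.
  For the x component: f_1(F) = -6*u^2 + 7*u*v + 3*v + 3; d F_1 = (-6*u + 2*v) du + (2*u) dv
  For the y component: f_2(F) = 6*u^2 - 6*u*v - 2*v; d F_2 = (6*u - 3*v) du + (-3*u - 1) dv
Combining and collecting du, dv coefficients:
  coeff of du: 72*u^3 - 108*u^2*v + 32*u*v^2 - 30*u*v - 18*u + 12*v^2 + 6*v
  coeff of dv: -30*u^3 + 32*u^2*v - 6*u^2 + 18*u*v + 6*u + 2*v
F^* omega = (72*u^3 - 108*u^2*v + 32*u*v^2 - 30*u*v - 18*u + 12*v^2 + 6*v) du + (-30*u^3 + 32*u^2*v - 6*u^2 + 18*u*v + 6*u + 2*v) dv.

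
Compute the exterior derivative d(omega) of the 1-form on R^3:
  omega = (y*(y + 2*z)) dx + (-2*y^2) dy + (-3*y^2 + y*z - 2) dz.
d(omega) = (-2*y - 2*z) dx ∧ dy + (-2*y) dx ∧ dz + (-6*y + z) dy ∧ dz

For a 1-form omega = sum_i f_i dx_i, the exterior derivative is
  d(omega) = sum_{i < j} (∂f_j/∂x_i - ∂f_i/∂x_j) dx_i ∧ dx_j.
  coefficient of dx ∧ dy: ∂f_2/∂x - ∂f_1/∂y = ∂(-2*y^2)/∂x - ∂(y*(y + 2*z))/∂y = -2*y - 2*z
  coefficient of dx ∧ dz: ∂f_3/∂x - ∂f_1/∂z = ∂(-3*y^2 + y*z - 2)/∂x - ∂(y*(y + 2*z))/∂z = -2*y
  coefficient of dy ∧ dz: ∂f_3/∂y - ∂f_2/∂z = ∂(-3*y^2 + y*z - 2)/∂y - ∂(-2*y^2)/∂z = -6*y + z
Assembling: d(omega) = (-2*y - 2*z) dx ∧ dy + (-2*y) dx ∧ dz + (-6*y + z) dy ∧ dz.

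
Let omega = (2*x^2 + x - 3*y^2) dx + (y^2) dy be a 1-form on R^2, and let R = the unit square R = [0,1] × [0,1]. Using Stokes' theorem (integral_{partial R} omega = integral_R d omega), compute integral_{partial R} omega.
integral_(partial R) omega = 3

Stokes: integral_partial_R omega = integral_R d omega with d omega = (∂Q/∂x - ∂P/∂y) dx ∧ dy.
  ∂Q/∂x = 0
  ∂P/∂y = -6*y
  integrand = ∂Q/∂x - ∂P/∂y = 6*y.
Integrating over R: integral_0^1 integral_0^1 (6*y) dx dy = 3.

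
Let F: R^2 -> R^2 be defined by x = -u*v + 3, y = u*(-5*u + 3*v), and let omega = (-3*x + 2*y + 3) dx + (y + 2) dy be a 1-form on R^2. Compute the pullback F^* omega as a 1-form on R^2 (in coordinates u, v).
F^* omega = (50*u^3 - 35*u^2*v - 20*u + 12*v) du + (u*(12 - 5*u^2)) dv

Using F^*(f dg) = (f ∘ F) d(g ∘ F), substitute each coordinate x_i by F_i(u, v) in f_i, and replace dx_i by d F_i = (∂F_i/∂u) du + (∂F_i/∂v) dv.
  For the x component: f_1(F) = -10*u^2 + 9*u*v - 6; d F_1 = (-v) du + (-u) dv
  For the y component: f_2(F) = -5*u^2 + 3*u*v + 2; d F_2 = (-10*u + 3*v) du + (3*u) dv
Combining and collecting du, dv coefficients:
  coeff of du: 50*u^3 - 35*u^2*v - 20*u + 12*v
  coeff of dv: u*(12 - 5*u^2)
F^* omega = (50*u^3 - 35*u^2*v - 20*u + 12*v) du + (u*(12 - 5*u^2)) dv.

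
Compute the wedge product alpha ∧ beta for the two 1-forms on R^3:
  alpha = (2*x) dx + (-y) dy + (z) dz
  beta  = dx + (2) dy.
alpha ∧ beta = (4*x + y) dx ∧ dy + (-z) dx ∧ dz + (-2*z) dy ∧ dz

Distribute the wedge, using dx_i ∧ dx_j = -dx_j ∧ dx_i and dx_i ∧ dx_i = 0. For each pair (i, j) with i < j, the coefficient of dx_i ∧ dx_j in alpha ∧ beta is (alpha_i * beta_j - alpha_j * beta_i). Collecting: alpha ∧ beta = (4*x + y) dx ∧ dy + (-z) dx ∧ dz + (-2*z) dy ∧ dz.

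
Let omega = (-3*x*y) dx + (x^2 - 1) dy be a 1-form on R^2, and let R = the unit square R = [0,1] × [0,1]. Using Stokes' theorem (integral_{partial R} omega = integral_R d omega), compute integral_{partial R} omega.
integral_(partial R) omega = 5/2

Stokes: integral_partial_R omega = integral_R d omega with d omega = (∂Q/∂x - ∂P/∂y) dx ∧ dy.
  ∂Q/∂x = 2*x
  ∂P/∂y = -3*x
  integrand = ∂Q/∂x - ∂P/∂y = 5*x.
Integrating over R: integral_0^1 integral_0^1 (5*x) dx dy = 5/2.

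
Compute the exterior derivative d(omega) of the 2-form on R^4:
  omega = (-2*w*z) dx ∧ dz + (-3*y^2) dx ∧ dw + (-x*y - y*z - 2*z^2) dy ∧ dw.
d(omega) = (-2*z) dx ∧ dz ∧ dw + (5*y) dx ∧ dy ∧ dw + (y + 4*z) dy ∧ dz ∧ dw

For a 2-form omega = sum_{i<j} g_{ij} dx_i ∧ dx_j, the exterior derivative is
  d(omega) = sum_{i<j} d(g_{ij}) ∧ dx_i ∧ dx_j = sum_{i<j, k} (∂g_{ij}/∂x_k) dx_k ∧ dx_i ∧ dx_j.
Expand each term, using dx_k ∧ dx_i ∧ dx_j = sgn(permutation) dx_{(a)} ∧ dx_{(b)} ∧ dx_{(c)} with (a < b < c) sorted:
  d(-2*w*z) includes (∂/∂w)(-2*w*z) dw = (-2*z) dw, which multiplied by dx ∧ dz gives (-2*z) dx ∧ dz ∧ dw
  d(-3*y^2) includes (∂/∂y)(-3*y^2) dy = (-6*y) dy, which multiplied by dx ∧ dw gives (6*y) dx ∧ dy ∧ dw
  d(-x*y - y*z - 2*z^2) includes (∂/∂x)(-x*y - y*z - 2*z^2) dx = (-y) dx, which multiplied by dy ∧ dw gives (-y) dx ∧ dy ∧ dw
  d(-x*y - y*z - 2*z^2) includes (∂/∂z)(-x*y - y*z - 2*z^2) dz = (-y - 4*z) dz, which multiplied by dy ∧ dw gives (y + 4*z) dy ∧ dz ∧ dw
Collecting like 3-forms: d(omega) = (-2*z) dx ∧ dz ∧ dw + (5*y) dx ∧ dy ∧ dw + (y + 4*z) dy ∧ dz ∧ dw.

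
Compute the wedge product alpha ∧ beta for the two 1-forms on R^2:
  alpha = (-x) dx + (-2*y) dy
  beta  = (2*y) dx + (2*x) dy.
alpha ∧ beta = (-2*x^2 + 4*y^2) dx ∧ dy

Distribute the wedge, using dx_i ∧ dx_j = -dx_j ∧ dx_i and dx_i ∧ dx_i = 0. For each pair (i, j) with i < j, the coefficient of dx_i ∧ dx_j in alpha ∧ beta is (alpha_i * beta_j - alpha_j * beta_i). Collecting: alpha ∧ beta = (-2*x^2 + 4*y^2) dx ∧ dy.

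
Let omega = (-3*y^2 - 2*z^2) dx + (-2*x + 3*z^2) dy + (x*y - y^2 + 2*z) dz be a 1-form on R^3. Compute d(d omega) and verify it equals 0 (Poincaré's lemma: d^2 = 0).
d(d omega) = 0

Step 1: d omega = sum_{i<j} (∂f_j/∂x_i - ∂f_i/∂x_j) dx_i ∧ dx_j:
  coeff of dx ∧ dy: 6*y - 2
  coeff of dx ∧ dz: y + 4*z
  coeff of dy ∧ dz: x - 2*y - 6*z
Step 2: Apply d again to each 2-form coefficient. The only possible 3-form in R^3 is dx ∧ dy ∧ dz, with coefficient
  ∂(coeff of dy∧dz)/∂x - ∂(coeff of dx∧dz)/∂y + ∂(coeff of dx∧dy)/∂z
  = ∂/∂x (x - 2*y - 6*z) - ∂/∂y (y + 4*z) + ∂/∂z (6*y - 2).
Each of these terms simplifies to sums of mixed partials that cancel in pairs. The result is 0 (by equality of mixed partials for smooth functions — Schwarz / Clairaut).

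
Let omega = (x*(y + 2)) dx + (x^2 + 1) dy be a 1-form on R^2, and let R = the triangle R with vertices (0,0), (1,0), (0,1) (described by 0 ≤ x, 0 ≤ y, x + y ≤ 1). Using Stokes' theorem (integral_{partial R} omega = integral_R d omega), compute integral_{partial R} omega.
integral_(partial R) omega = 1/6

Stokes: integral_partial_R omega = integral_R d omega with d omega = (∂Q/∂x - ∂P/∂y) dx ∧ dy.
  ∂Q/∂x = 2*x
  ∂P/∂y = x
  integrand = ∂Q/∂x - ∂P/∂y = x.
Integrating over R: integral_0^1 integral_0^{1-x} (x) dy dx = 1/6.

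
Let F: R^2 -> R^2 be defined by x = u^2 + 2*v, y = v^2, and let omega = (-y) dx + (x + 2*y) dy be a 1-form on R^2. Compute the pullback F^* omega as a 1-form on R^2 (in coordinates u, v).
F^* omega = (-2*u*v^2) du + (2*v*(u^2 + 2*v^2 + v)) dv

Using F^*(f dg) = (f ∘ F) d(g ∘ F), substitute each coordinate x_i by F_i(u, v) in f_i, and replace dx_i by d F_i = (∂F_i/∂u) du + (∂F_i/∂v) dv.
  For the x component: f_1(F) = -v^2; d F_1 = (2*u) du + (2) dv
  For the y component: f_2(F) = u^2 + 2*v^2 + 2*v; d F_2 = (0) du + (2*v) dv
Combining and collecting du, dv coefficients:
  coeff of du: -2*u*v^2
  coeff of dv: 2*v*(u^2 + 2*v^2 + v)
F^* omega = (-2*u*v^2) du + (2*v*(u^2 + 2*v^2 + v)) dv.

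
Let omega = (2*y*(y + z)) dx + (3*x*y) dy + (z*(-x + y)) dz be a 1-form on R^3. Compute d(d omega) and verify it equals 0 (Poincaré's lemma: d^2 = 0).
d(d omega) = 0

Step 1: d omega = sum_{i<j} (∂f_j/∂x_i - ∂f_i/∂x_j) dx_i ∧ dx_j:
  coeff of dx ∧ dy: -y - 2*z
  coeff of dx ∧ dz: -2*y - z
  coeff of dy ∧ dz: z
Step 2: Apply d again to each 2-form coefficient. The only possible 3-form in R^3 is dx ∧ dy ∧ dz, with coefficient
  ∂(coeff of dy∧dz)/∂x - ∂(coeff of dx∧dz)/∂y + ∂(coeff of dx∧dy)/∂z
  = ∂/∂x (z) - ∂/∂y (-2*y - z) + ∂/∂z (-y - 2*z).
Each of these terms simplifies to sums of mixed partials that cancel in pairs. The result is 0 (by equality of mixed partials for smooth functions — Schwarz / Clairaut).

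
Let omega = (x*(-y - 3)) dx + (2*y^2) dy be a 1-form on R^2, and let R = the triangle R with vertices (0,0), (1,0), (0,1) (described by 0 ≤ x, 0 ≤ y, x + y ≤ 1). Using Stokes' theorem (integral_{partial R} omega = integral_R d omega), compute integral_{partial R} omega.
integral_(partial R) omega = 1/6

Stokes: integral_partial_R omega = integral_R d omega with d omega = (∂Q/∂x - ∂P/∂y) dx ∧ dy.
  ∂Q/∂x = 0
  ∂P/∂y = -x
  integrand = ∂Q/∂x - ∂P/∂y = x.
Integrating over R: integral_0^1 integral_0^{1-x} (x) dy dx = 1/6.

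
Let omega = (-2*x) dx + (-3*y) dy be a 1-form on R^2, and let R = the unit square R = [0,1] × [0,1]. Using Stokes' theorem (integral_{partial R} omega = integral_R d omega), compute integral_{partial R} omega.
integral_(partial R) omega = 0

Stokes: integral_partial_R omega = integral_R d omega with d omega = (∂Q/∂x - ∂P/∂y) dx ∧ dy.
  ∂Q/∂x = 0
  ∂P/∂y = 0
  integrand = ∂Q/∂x - ∂P/∂y = 0.
Integrating over R: integral_0^1 integral_0^1 (0) dx dy = 0.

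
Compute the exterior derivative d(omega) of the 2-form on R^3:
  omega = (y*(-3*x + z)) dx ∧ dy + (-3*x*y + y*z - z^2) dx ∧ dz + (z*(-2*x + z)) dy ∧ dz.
d(omega) = (3*x + y - 3*z) dx ∧ dy ∧ dz

For a 2-form omega = sum_{i<j} g_{ij} dx_i ∧ dx_j, the exterior derivative is
  d(omega) = sum_{i<j} d(g_{ij}) ∧ dx_i ∧ dx_j = sum_{i<j, k} (∂g_{ij}/∂x_k) dx_k ∧ dx_i ∧ dx_j.
Expand each term, using dx_k ∧ dx_i ∧ dx_j = sgn(permutation) dx_{(a)} ∧ dx_{(b)} ∧ dx_{(c)} with (a < b < c) sorted:
  d(y*(-3*x + z)) includes (∂/∂z)(y*(-3*x + z)) dz = (y) dz, which multiplied by dx ∧ dy gives (y) dx ∧ dy ∧ dz
  d(-3*x*y + y*z - z^2) includes (∂/∂y)(-3*x*y + y*z - z^2) dy = (-3*x + z) dy, which multiplied by dx ∧ dz gives (3*x - z) dx ∧ dy ∧ dz
  d(z*(-2*x + z)) includes (∂/∂x)(z*(-2*x + z)) dx = (-2*z) dx, which multiplied by dy ∧ dz gives (-2*z) dx ∧ dy ∧ dz
Collecting like 3-forms: d(omega) = (3*x + y - 3*z) dx ∧ dy ∧ dz.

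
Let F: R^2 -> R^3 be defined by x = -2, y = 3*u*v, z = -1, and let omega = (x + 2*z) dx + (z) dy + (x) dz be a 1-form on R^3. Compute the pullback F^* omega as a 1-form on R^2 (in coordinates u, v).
F^* omega = (-3*v) du + (-3*u) dv

Using F^*(f dg) = (f ∘ F) d(g ∘ F), substitute each coordinate x_i by F_i(u, v) in f_i, and replace dx_i by d F_i = (∂F_i/∂u) du + (∂F_i/∂v) dv.
  For the x component: f_1(F) = -4; d F_1 = (0) du + (0) dv
  For the y component: f_2(F) = -1; d F_2 = (3*v) du + (3*u) dv
  For the z component: f_3(F) = -2; d F_3 = (0) du + (0) dv
Combining and collecting du, dv coefficients:
  coeff of du: -3*v
  coeff of dv: -3*u
F^* omega = (-3*v) du + (-3*u) dv.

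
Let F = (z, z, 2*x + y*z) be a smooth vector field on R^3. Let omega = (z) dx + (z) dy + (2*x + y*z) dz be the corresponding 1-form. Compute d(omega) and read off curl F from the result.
d(omega) = (z - 1) dy ∧ dz + (-1) dz ∧ dx + (0) dx ∧ dy; curl F = (z - 1, -1, 0)

d omega = sum_{i<j} (∂f_j/∂x_i - ∂f_i/∂x_j) dx_i ∧ dx_j. Under the identification (dy ∧ dz, dz ∧ dx, dx ∧ dy) ↔ (e_x, e_y, e_z), the coefficients are exactly the components of curl F. Compute:
  ∂R/∂y - ∂Q/∂z = (z) - (1) = z - 1
  ∂P/∂z - ∂R/∂x = (1) - (2) = -1
  ∂Q/∂x - ∂P/∂y = (0) - (0) = 0.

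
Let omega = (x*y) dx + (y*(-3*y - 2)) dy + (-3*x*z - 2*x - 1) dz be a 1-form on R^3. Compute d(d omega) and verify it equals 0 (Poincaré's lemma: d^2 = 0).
d(d omega) = 0

Step 1: d omega = sum_{i<j} (∂f_j/∂x_i - ∂f_i/∂x_j) dx_i ∧ dx_j:
  coeff of dx ∧ dy: -x
  coeff of dx ∧ dz: -3*z - 2
  coeff of dy ∧ dz: 0
Step 2: Apply d again to each 2-form coefficient. The only possible 3-form in R^3 is dx ∧ dy ∧ dz, with coefficient
  ∂(coeff of dy∧dz)/∂x - ∂(coeff of dx∧dz)/∂y + ∂(coeff of dx∧dy)/∂z
  = ∂/∂x (0) - ∂/∂y (-3*z - 2) + ∂/∂z (-x).
Each of these terms simplifies to sums of mixed partials that cancel in pairs. The result is 0 (by equality of mixed partials for smooth functions — Schwarz / Clairaut).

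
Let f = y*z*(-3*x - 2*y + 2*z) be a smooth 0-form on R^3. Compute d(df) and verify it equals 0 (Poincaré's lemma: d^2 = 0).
d(df) = 0

Step 1: df = sum_i (∂f/∂x_i) dx_i = (-3*y*z) dx + (z*(-3*x - 4*y + 2*z)) dy + (y*(-3*x - 2*y + 4*z)) dz.
Step 2: Apply d again. Using the 1-form formula, the coefficient of dx ∧ dy in d(df) is ∂^2 f/∂x ∂y - ∂^2 f/∂y ∂x = (-3*z) - (-3*z) = 0 (equality of mixed partials for smooth f).
Similarly for dx ∧ dz and dy ∧ dz — all coefficients vanish. So d(df) = 0.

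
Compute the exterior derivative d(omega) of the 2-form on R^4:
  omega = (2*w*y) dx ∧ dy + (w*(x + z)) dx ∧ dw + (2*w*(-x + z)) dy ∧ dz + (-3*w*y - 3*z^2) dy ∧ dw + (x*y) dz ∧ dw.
d(omega) = (2*y) dx ∧ dy ∧ dw + (-w + y) dx ∧ dz ∧ dw + (-2*w) dx ∧ dy ∧ dz + (-x + 8*z) dy ∧ dz ∧ dw

For a 2-form omega = sum_{i<j} g_{ij} dx_i ∧ dx_j, the exterior derivative is
  d(omega) = sum_{i<j} d(g_{ij}) ∧ dx_i ∧ dx_j = sum_{i<j, k} (∂g_{ij}/∂x_k) dx_k ∧ dx_i ∧ dx_j.
Expand each term, using dx_k ∧ dx_i ∧ dx_j = sgn(permutation) dx_{(a)} ∧ dx_{(b)} ∧ dx_{(c)} with (a < b < c) sorted:
  d(2*w*y) includes (∂/∂w)(2*w*y) dw = (2*y) dw, which multiplied by dx ∧ dy gives (2*y) dx ∧ dy ∧ dw
  d(w*(x + z)) includes (∂/∂z)(w*(x + z)) dz = (w) dz, which multiplied by dx ∧ dw gives (-w) dx ∧ dz ∧ dw
  d(2*w*(-x + z)) includes (∂/∂x)(2*w*(-x + z)) dx = (-2*w) dx, which multiplied by dy ∧ dz gives (-2*w) dx ∧ dy ∧ dz
  d(2*w*(-x + z)) includes (∂/∂w)(2*w*(-x + z)) dw = (-2*x + 2*z) dw, which multiplied by dy ∧ dz gives (-2*x + 2*z) dy ∧ dz ∧ dw
  d(-3*w*y - 3*z^2) includes (∂/∂z)(-3*w*y - 3*z^2) dz = (-6*z) dz, which multiplied by dy ∧ dw gives (6*z) dy ∧ dz ∧ dw
  d(x*y) includes (∂/∂x)(x*y) dx = (y) dx, which multiplied by dz ∧ dw gives (y) dx ∧ dz ∧ dw
  d(x*y) includes (∂/∂y)(x*y) dy = (x) dy, which multiplied by dz ∧ dw gives (x) dy ∧ dz ∧ dw
Collecting like 3-forms: d(omega) = (2*y) dx ∧ dy ∧ dw + (-w + y) dx ∧ dz ∧ dw + (-2*w) dx ∧ dy ∧ dz + (-x + 8*z) dy ∧ dz ∧ dw.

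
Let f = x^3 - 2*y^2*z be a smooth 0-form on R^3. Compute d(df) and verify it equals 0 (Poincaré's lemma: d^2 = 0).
d(df) = 0

Step 1: df = sum_i (∂f/∂x_i) dx_i = (3*x^2) dx + (-4*y*z) dy + (-2*y^2) dz.
Step 2: Apply d again. Using the 1-form formula, the coefficient of dx ∧ dy in d(df) is ∂^2 f/∂x ∂y - ∂^2 f/∂y ∂x = (0) - (0) = 0 (equality of mixed partials for smooth f).
Similarly for dx ∧ dz and dy ∧ dz — all coefficients vanish. So d(df) = 0.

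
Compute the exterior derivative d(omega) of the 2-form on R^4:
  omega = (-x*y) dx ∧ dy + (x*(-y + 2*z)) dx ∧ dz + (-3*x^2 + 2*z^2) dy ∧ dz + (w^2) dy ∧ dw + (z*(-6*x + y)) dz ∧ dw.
d(omega) = (-5*x) dx ∧ dy ∧ dz + (-6*z) dx ∧ dz ∧ dw + (z) dy ∧ dz ∧ dw

For a 2-form omega = sum_{i<j} g_{ij} dx_i ∧ dx_j, the exterior derivative is
  d(omega) = sum_{i<j} d(g_{ij}) ∧ dx_i ∧ dx_j = sum_{i<j, k} (∂g_{ij}/∂x_k) dx_k ∧ dx_i ∧ dx_j.
Expand each term, using dx_k ∧ dx_i ∧ dx_j = sgn(permutation) dx_{(a)} ∧ dx_{(b)} ∧ dx_{(c)} with (a < b < c) sorted:
  d(x*(-y + 2*z)) includes (∂/∂y)(x*(-y + 2*z)) dy = (-x) dy, which multiplied by dx ∧ dz gives (x) dx ∧ dy ∧ dz
  d(-3*x^2 + 2*z^2) includes (∂/∂x)(-3*x^2 + 2*z^2) dx = (-6*x) dx, which multiplied by dy ∧ dz gives (-6*x) dx ∧ dy ∧ dz
  d(z*(-6*x + y)) includes (∂/∂x)(z*(-6*x + y)) dx = (-6*z) dx, which multiplied by dz ∧ dw gives (-6*z) dx ∧ dz ∧ dw
  d(z*(-6*x + y)) includes (∂/∂y)(z*(-6*x + y)) dy = (z) dy, which multiplied by dz ∧ dw gives (z) dy ∧ dz ∧ dw
Collecting like 3-forms: d(omega) = (-5*x) dx ∧ dy ∧ dz + (-6*z) dx ∧ dz ∧ dw + (z) dy ∧ dz ∧ dw.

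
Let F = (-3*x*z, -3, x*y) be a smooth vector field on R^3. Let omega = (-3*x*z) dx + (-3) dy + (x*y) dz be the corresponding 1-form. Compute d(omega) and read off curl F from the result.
d(omega) = (x) dy ∧ dz + (-3*x - y) dz ∧ dx + (0) dx ∧ dy; curl F = (x, -3*x - y, 0)

d omega = sum_{i<j} (∂f_j/∂x_i - ∂f_i/∂x_j) dx_i ∧ dx_j. Under the identification (dy ∧ dz, dz ∧ dx, dx ∧ dy) ↔ (e_x, e_y, e_z), the coefficients are exactly the components of curl F. Compute:
  ∂R/∂y - ∂Q/∂z = (x) - (0) = x
  ∂P/∂z - ∂R/∂x = (-3*x) - (y) = -3*x - y
  ∂Q/∂x - ∂P/∂y = (0) - (0) = 0.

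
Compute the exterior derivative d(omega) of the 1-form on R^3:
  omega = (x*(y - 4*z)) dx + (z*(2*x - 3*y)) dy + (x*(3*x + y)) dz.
d(omega) = (-x + 2*z) dx ∧ dy + (10*x + y) dx ∧ dz + (-x + 3*y) dy ∧ dz

For a 1-form omega = sum_i f_i dx_i, the exterior derivative is
  d(omega) = sum_{i < j} (∂f_j/∂x_i - ∂f_i/∂x_j) dx_i ∧ dx_j.
  coefficient of dx ∧ dy: ∂f_2/∂x - ∂f_1/∂y = ∂(z*(2*x - 3*y))/∂x - ∂(x*(y - 4*z))/∂y = -x + 2*z
  coefficient of dx ∧ dz: ∂f_3/∂x - ∂f_1/∂z = ∂(x*(3*x + y))/∂x - ∂(x*(y - 4*z))/∂z = 10*x + y
  coefficient of dy ∧ dz: ∂f_3/∂y - ∂f_2/∂z = ∂(x*(3*x + y))/∂y - ∂(z*(2*x - 3*y))/∂z = -x + 3*y
Assembling: d(omega) = (-x + 2*z) dx ∧ dy + (10*x + y) dx ∧ dz + (-x + 3*y) dy ∧ dz.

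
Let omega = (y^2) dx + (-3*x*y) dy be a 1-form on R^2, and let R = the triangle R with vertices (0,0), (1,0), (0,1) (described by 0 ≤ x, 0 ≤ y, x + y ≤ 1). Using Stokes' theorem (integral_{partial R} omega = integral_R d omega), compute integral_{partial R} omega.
integral_(partial R) omega = -5/6

Stokes: integral_partial_R omega = integral_R d omega with d omega = (∂Q/∂x - ∂P/∂y) dx ∧ dy.
  ∂Q/∂x = -3*y
  ∂P/∂y = 2*y
  integrand = ∂Q/∂x - ∂P/∂y = -5*y.
Integrating over R: integral_0^1 integral_0^{1-x} (-5*y) dy dx = -5/6.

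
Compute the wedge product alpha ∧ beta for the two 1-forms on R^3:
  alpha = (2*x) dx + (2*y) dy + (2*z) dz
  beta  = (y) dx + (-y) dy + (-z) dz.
alpha ∧ beta = (-2*y*(x + y)) dx ∧ dy + (-2*z*(x + y)) dx ∧ dz

Distribute the wedge, using dx_i ∧ dx_j = -dx_j ∧ dx_i and dx_i ∧ dx_i = 0. For each pair (i, j) with i < j, the coefficient of dx_i ∧ dx_j in alpha ∧ beta is (alpha_i * beta_j - alpha_j * beta_i). Collecting: alpha ∧ beta = (-2*y*(x + y)) dx ∧ dy + (-2*z*(x + y)) dx ∧ dz.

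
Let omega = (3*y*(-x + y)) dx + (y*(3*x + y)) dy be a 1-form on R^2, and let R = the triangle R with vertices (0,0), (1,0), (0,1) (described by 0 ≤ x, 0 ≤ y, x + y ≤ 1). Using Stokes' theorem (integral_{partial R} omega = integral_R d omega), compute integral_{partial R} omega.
integral_(partial R) omega = 0

Stokes: integral_partial_R omega = integral_R d omega with d omega = (∂Q/∂x - ∂P/∂y) dx ∧ dy.
  ∂Q/∂x = 3*y
  ∂P/∂y = -3*x + 6*y
  integrand = ∂Q/∂x - ∂P/∂y = 3*x - 3*y.
Integrating over R: integral_0^1 integral_0^{1-x} (3*x - 3*y) dy dx = 0.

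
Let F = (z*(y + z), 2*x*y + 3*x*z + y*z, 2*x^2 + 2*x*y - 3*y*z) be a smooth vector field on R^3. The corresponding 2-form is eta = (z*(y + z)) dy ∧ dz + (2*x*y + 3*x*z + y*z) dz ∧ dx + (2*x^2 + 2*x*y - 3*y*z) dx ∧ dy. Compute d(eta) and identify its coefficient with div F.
d(eta) = (2*x - 3*y + z) dx ∧ dy ∧ dz; div F = 2*x - 3*y + z

For a 2-form in R^3 of the form above, applying d gives a 3-form with coefficient ∂P/∂x + ∂Q/∂y + ∂R/∂z:
  ∂P/∂x = 0
  ∂Q/∂y = 2*x + z
  ∂R/∂z = -3*y
Sum = 2*x - 3*y + z, which is exactly div F.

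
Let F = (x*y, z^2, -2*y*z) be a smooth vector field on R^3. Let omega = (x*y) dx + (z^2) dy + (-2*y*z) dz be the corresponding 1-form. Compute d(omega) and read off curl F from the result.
d(omega) = (-4*z) dy ∧ dz + (0) dz ∧ dx + (-x) dx ∧ dy; curl F = (-4*z, 0, -x)

d omega = sum_{i<j} (∂f_j/∂x_i - ∂f_i/∂x_j) dx_i ∧ dx_j. Under the identification (dy ∧ dz, dz ∧ dx, dx ∧ dy) ↔ (e_x, e_y, e_z), the coefficients are exactly the components of curl F. Compute:
  ∂R/∂y - ∂Q/∂z = (-2*z) - (2*z) = -4*z
  ∂P/∂z - ∂R/∂x = (0) - (0) = 0
  ∂Q/∂x - ∂P/∂y = (0) - (x) = -x.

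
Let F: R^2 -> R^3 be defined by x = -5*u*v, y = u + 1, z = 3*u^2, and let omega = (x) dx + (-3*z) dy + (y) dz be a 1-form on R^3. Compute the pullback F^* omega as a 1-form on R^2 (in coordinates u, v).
F^* omega = (u*(-3*u + 25*v^2 + 6)) du + (25*u^2*v) dv

Using F^*(f dg) = (f ∘ F) d(g ∘ F), substitute each coordinate x_i by F_i(u, v) in f_i, and replace dx_i by d F_i = (∂F_i/∂u) du + (∂F_i/∂v) dv.
  For the x component: f_1(F) = -5*u*v; d F_1 = (-5*v) du + (-5*u) dv
  For the y component: f_2(F) = -9*u^2; d F_2 = (1) du + (0) dv
  For the z component: f_3(F) = u + 1; d F_3 = (6*u) du + (0) dv
Combining and collecting du, dv coefficients:
  coeff of du: u*(-3*u + 25*v^2 + 6)
  coeff of dv: 25*u^2*v
F^* omega = (u*(-3*u + 25*v^2 + 6)) du + (25*u^2*v) dv.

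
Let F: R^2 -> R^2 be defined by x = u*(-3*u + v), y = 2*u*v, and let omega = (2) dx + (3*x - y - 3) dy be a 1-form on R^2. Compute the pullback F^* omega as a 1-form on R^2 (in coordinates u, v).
F^* omega = (-18*u^2*v + 2*u*v^2 - 12*u - 4*v) du + (2*u*(-9*u^2 + u*v - 2)) dv

Using F^*(f dg) = (f ∘ F) d(g ∘ F), substitute each coordinate x_i by F_i(u, v) in f_i, and replace dx_i by d F_i = (∂F_i/∂u) du + (∂F_i/∂v) dv.
  For the x component: f_1(F) = 2; d F_1 = (-6*u + v) du + (u) dv
  For the y component: f_2(F) = -9*u^2 + u*v - 3; d F_2 = (2*v) du + (2*u) dv
Combining and collecting du, dv coefficients:
  coeff of du: -18*u^2*v + 2*u*v^2 - 12*u - 4*v
  coeff of dv: 2*u*(-9*u^2 + u*v - 2)
F^* omega = (-18*u^2*v + 2*u*v^2 - 12*u - 4*v) du + (2*u*(-9*u^2 + u*v - 2)) dv.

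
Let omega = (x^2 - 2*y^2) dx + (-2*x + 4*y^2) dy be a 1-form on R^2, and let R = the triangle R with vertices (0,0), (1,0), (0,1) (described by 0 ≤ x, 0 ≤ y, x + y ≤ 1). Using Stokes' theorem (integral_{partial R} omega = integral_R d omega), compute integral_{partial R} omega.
integral_(partial R) omega = -1/3

Stokes: integral_partial_R omega = integral_R d omega with d omega = (∂Q/∂x - ∂P/∂y) dx ∧ dy.
  ∂Q/∂x = -2
  ∂P/∂y = -4*y
  integrand = ∂Q/∂x - ∂P/∂y = 4*y - 2.
Integrating over R: integral_0^1 integral_0^{1-x} (4*y - 2) dy dx = -1/3.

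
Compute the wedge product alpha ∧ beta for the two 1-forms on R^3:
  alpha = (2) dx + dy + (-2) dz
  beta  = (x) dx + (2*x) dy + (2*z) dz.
alpha ∧ beta = (3*x) dx ∧ dy + (2*x + 4*z) dx ∧ dz + (4*x + 2*z) dy ∧ dz

Distribute the wedge, using dx_i ∧ dx_j = -dx_j ∧ dx_i and dx_i ∧ dx_i = 0. For each pair (i, j) with i < j, the coefficient of dx_i ∧ dx_j in alpha ∧ beta is (alpha_i * beta_j - alpha_j * beta_i). Collecting: alpha ∧ beta = (3*x) dx ∧ dy + (2*x + 4*z) dx ∧ dz + (4*x + 2*z) dy ∧ dz.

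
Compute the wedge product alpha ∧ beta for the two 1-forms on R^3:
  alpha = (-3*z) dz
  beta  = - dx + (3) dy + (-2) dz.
alpha ∧ beta = (-3*z) dx ∧ dz + (9*z) dy ∧ dz

Distribute the wedge, using dx_i ∧ dx_j = -dx_j ∧ dx_i and dx_i ∧ dx_i = 0. For each pair (i, j) with i < j, the coefficient of dx_i ∧ dx_j in alpha ∧ beta is (alpha_i * beta_j - alpha_j * beta_i). Collecting: alpha ∧ beta = (-3*z) dx ∧ dz + (9*z) dy ∧ dz.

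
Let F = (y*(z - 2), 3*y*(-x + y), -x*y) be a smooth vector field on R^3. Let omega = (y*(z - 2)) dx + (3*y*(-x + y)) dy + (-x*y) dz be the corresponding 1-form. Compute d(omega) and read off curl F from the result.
d(omega) = (-x) dy ∧ dz + (2*y) dz ∧ dx + (-3*y - z + 2) dx ∧ dy; curl F = (-x, 2*y, -3*y - z + 2)

d omega = sum_{i<j} (∂f_j/∂x_i - ∂f_i/∂x_j) dx_i ∧ dx_j. Under the identification (dy ∧ dz, dz ∧ dx, dx ∧ dy) ↔ (e_x, e_y, e_z), the coefficients are exactly the components of curl F. Compute:
  ∂R/∂y - ∂Q/∂z = (-x) - (0) = -x
  ∂P/∂z - ∂R/∂x = (y) - (-y) = 2*y
  ∂Q/∂x - ∂P/∂y = (-3*y) - (z - 2) = -3*y - z + 2.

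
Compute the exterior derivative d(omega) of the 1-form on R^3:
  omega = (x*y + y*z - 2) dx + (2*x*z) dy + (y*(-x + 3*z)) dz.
d(omega) = (-x + z) dx ∧ dy + (-2*y) dx ∧ dz + (-3*x + 3*z) dy ∧ dz

For a 1-form omega = sum_i f_i dx_i, the exterior derivative is
  d(omega) = sum_{i < j} (∂f_j/∂x_i - ∂f_i/∂x_j) dx_i ∧ dx_j.
  coefficient of dx ∧ dy: ∂f_2/∂x - ∂f_1/∂y = ∂(2*x*z)/∂x - ∂(x*y + y*z - 2)/∂y = -x + z
  coefficient of dx ∧ dz: ∂f_3/∂x - ∂f_1/∂z = ∂(y*(-x + 3*z))/∂x - ∂(x*y + y*z - 2)/∂z = -2*y
  coefficient of dy ∧ dz: ∂f_3/∂y - ∂f_2/∂z = ∂(y*(-x + 3*z))/∂y - ∂(2*x*z)/∂z = -3*x + 3*z
Assembling: d(omega) = (-x + z) dx ∧ dy + (-2*y) dx ∧ dz + (-3*x + 3*z) dy ∧ dz.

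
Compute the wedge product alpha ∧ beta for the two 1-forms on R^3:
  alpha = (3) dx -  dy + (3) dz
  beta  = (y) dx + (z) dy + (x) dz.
alpha ∧ beta = (y + 3*z) dx ∧ dy + (3*x - 3*y) dx ∧ dz + (-x - 3*z) dy ∧ dz

Distribute the wedge, using dx_i ∧ dx_j = -dx_j ∧ dx_i and dx_i ∧ dx_i = 0. For each pair (i, j) with i < j, the coefficient of dx_i ∧ dx_j in alpha ∧ beta is (alpha_i * beta_j - alpha_j * beta_i). Collecting: alpha ∧ beta = (y + 3*z) dx ∧ dy + (3*x - 3*y) dx ∧ dz + (-x - 3*z) dy ∧ dz.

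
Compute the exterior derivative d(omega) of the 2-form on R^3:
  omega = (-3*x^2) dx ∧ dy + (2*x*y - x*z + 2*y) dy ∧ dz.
d(omega) = (2*y - z) dx ∧ dy ∧ dz

For a 2-form omega = sum_{i<j} g_{ij} dx_i ∧ dx_j, the exterior derivative is
  d(omega) = sum_{i<j} d(g_{ij}) ∧ dx_i ∧ dx_j = sum_{i<j, k} (∂g_{ij}/∂x_k) dx_k ∧ dx_i ∧ dx_j.
Expand each term, using dx_k ∧ dx_i ∧ dx_j = sgn(permutation) dx_{(a)} ∧ dx_{(b)} ∧ dx_{(c)} with (a < b < c) sorted:
  d(2*x*y - x*z + 2*y) includes (∂/∂x)(2*x*y - x*z + 2*y) dx = (2*y - z) dx, which multiplied by dy ∧ dz gives (2*y - z) dx ∧ dy ∧ dz
Collecting like 3-forms: d(omega) = (2*y - z) dx ∧ dy ∧ dz.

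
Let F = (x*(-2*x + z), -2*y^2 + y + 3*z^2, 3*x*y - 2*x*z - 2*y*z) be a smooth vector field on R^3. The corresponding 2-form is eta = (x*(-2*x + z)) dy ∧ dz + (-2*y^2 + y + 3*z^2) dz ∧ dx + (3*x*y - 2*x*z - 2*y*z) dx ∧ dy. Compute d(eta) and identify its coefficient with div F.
d(eta) = (-6*x - 6*y + z + 1) dx ∧ dy ∧ dz; div F = -6*x - 6*y + z + 1

For a 2-form in R^3 of the form above, applying d gives a 3-form with coefficient ∂P/∂x + ∂Q/∂y + ∂R/∂z:
  ∂P/∂x = -4*x + z
  ∂Q/∂y = 1 - 4*y
  ∂R/∂z = -2*x - 2*y
Sum = -6*x - 6*y + z + 1, which is exactly div F.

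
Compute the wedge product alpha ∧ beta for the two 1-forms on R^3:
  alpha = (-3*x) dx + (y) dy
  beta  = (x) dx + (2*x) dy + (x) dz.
alpha ∧ beta = (-x*(6*x + y)) dx ∧ dy + (-3*x^2) dx ∧ dz + (x*y) dy ∧ dz

Distribute the wedge, using dx_i ∧ dx_j = -dx_j ∧ dx_i and dx_i ∧ dx_i = 0. For each pair (i, j) with i < j, the coefficient of dx_i ∧ dx_j in alpha ∧ beta is (alpha_i * beta_j - alpha_j * beta_i). Collecting: alpha ∧ beta = (-x*(6*x + y)) dx ∧ dy + (-3*x^2) dx ∧ dz + (x*y) dy ∧ dz.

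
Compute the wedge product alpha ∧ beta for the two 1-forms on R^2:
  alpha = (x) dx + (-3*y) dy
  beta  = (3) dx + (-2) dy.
alpha ∧ beta = (-2*x + 9*y) dx ∧ dy

Distribute the wedge, using dx_i ∧ dx_j = -dx_j ∧ dx_i and dx_i ∧ dx_i = 0. For each pair (i, j) with i < j, the coefficient of dx_i ∧ dx_j in alpha ∧ beta is (alpha_i * beta_j - alpha_j * beta_i). Collecting: alpha ∧ beta = (-2*x + 9*y) dx ∧ dy.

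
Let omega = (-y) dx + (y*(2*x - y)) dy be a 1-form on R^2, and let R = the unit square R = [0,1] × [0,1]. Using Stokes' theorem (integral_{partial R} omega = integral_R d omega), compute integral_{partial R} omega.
integral_(partial R) omega = 2

Stokes: integral_partial_R omega = integral_R d omega with d omega = (∂Q/∂x - ∂P/∂y) dx ∧ dy.
  ∂Q/∂x = 2*y
  ∂P/∂y = -1
  integrand = ∂Q/∂x - ∂P/∂y = 2*y + 1.
Integrating over R: integral_0^1 integral_0^1 (2*y + 1) dx dy = 2.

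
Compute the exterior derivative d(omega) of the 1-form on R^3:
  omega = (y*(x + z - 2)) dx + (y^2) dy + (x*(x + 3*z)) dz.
d(omega) = (-x - z + 2) dx ∧ dy + (2*x - y + 3*z) dx ∧ dz

For a 1-form omega = sum_i f_i dx_i, the exterior derivative is
  d(omega) = sum_{i < j} (∂f_j/∂x_i - ∂f_i/∂x_j) dx_i ∧ dx_j.
  coefficient of dx ∧ dy: ∂f_2/∂x - ∂f_1/∂y = ∂(y^2)/∂x - ∂(y*(x + z - 2))/∂y = -x - z + 2
  coefficient of dx ∧ dz: ∂f_3/∂x - ∂f_1/∂z = ∂(x*(x + 3*z))/∂x - ∂(y*(x + z - 2))/∂z = 2*x - y + 3*z
Assembling: d(omega) = (-x - z + 2) dx ∧ dy + (2*x - y + 3*z) dx ∧ dz.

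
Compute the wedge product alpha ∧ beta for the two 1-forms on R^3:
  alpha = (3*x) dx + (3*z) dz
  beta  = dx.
alpha ∧ beta = (-3*z) dx ∧ dz

Distribute the wedge, using dx_i ∧ dx_j = -dx_j ∧ dx_i and dx_i ∧ dx_i = 0. For each pair (i, j) with i < j, the coefficient of dx_i ∧ dx_j in alpha ∧ beta is (alpha_i * beta_j - alpha_j * beta_i). Collecting: alpha ∧ beta = (-3*z) dx ∧ dz.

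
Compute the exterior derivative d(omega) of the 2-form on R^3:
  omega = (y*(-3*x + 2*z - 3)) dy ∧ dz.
d(omega) = (-3*y) dx ∧ dy ∧ dz

For a 2-form omega = sum_{i<j} g_{ij} dx_i ∧ dx_j, the exterior derivative is
  d(omega) = sum_{i<j} d(g_{ij}) ∧ dx_i ∧ dx_j = sum_{i<j, k} (∂g_{ij}/∂x_k) dx_k ∧ dx_i ∧ dx_j.
Expand each term, using dx_k ∧ dx_i ∧ dx_j = sgn(permutation) dx_{(a)} ∧ dx_{(b)} ∧ dx_{(c)} with (a < b < c) sorted:
  d(y*(-3*x + 2*z - 3)) includes (∂/∂x)(y*(-3*x + 2*z - 3)) dx = (-3*y) dx, which multiplied by dy ∧ dz gives (-3*y) dx ∧ dy ∧ dz
Collecting like 3-forms: d(omega) = (-3*y) dx ∧ dy ∧ dz.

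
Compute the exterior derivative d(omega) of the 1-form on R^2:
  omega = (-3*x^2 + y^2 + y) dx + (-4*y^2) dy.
d(omega) = (-2*y - 1) dx ∧ dy

For a 1-form omega = sum_i f_i dx_i, the exterior derivative is
  d(omega) = sum_{i < j} (∂f_j/∂x_i - ∂f_i/∂x_j) dx_i ∧ dx_j.
  coefficient of dx ∧ dy: ∂f_2/∂x - ∂f_1/∂y = ∂(-4*y^2)/∂x - ∂(-3*x^2 + y^2 + y)/∂y = -2*y - 1
Assembling: d(omega) = (-2*y - 1) dx ∧ dy.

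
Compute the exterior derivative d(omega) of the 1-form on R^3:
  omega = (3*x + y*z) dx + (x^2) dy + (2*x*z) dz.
d(omega) = (2*x - z) dx ∧ dy + (-y + 2*z) dx ∧ dz

For a 1-form omega = sum_i f_i dx_i, the exterior derivative is
  d(omega) = sum_{i < j} (∂f_j/∂x_i - ∂f_i/∂x_j) dx_i ∧ dx_j.
  coefficient of dx ∧ dy: ∂f_2/∂x - ∂f_1/∂y = ∂(x^2)/∂x - ∂(3*x + y*z)/∂y = 2*x - z
  coefficient of dx ∧ dz: ∂f_3/∂x - ∂f_1/∂z = ∂(2*x*z)/∂x - ∂(3*x + y*z)/∂z = -y + 2*z
Assembling: d(omega) = (2*x - z) dx ∧ dy + (-y + 2*z) dx ∧ dz.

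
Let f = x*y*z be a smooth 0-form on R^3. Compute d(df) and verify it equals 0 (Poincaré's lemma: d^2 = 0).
d(df) = 0

Step 1: df = sum_i (∂f/∂x_i) dx_i = (y*z) dx + (x*z) dy + (x*y) dz.
Step 2: Apply d again. Using the 1-form formula, the coefficient of dx ∧ dy in d(df) is ∂^2 f/∂x ∂y - ∂^2 f/∂y ∂x = (z) - (z) = 0 (equality of mixed partials for smooth f).
Similarly for dx ∧ dz and dy ∧ dz — all coefficients vanish. So d(df) = 0.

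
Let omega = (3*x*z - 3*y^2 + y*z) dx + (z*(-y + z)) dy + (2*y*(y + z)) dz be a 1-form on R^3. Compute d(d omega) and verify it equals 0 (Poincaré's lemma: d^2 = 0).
d(d omega) = 0

Step 1: d omega = sum_{i<j} (∂f_j/∂x_i - ∂f_i/∂x_j) dx_i ∧ dx_j:
  coeff of dx ∧ dy: 6*y - z
  coeff of dx ∧ dz: -3*x - y
  coeff of dy ∧ dz: 5*y
Step 2: Apply d again to each 2-form coefficient. The only possible 3-form in R^3 is dx ∧ dy ∧ dz, with coefficient
  ∂(coeff of dy∧dz)/∂x - ∂(coeff of dx∧dz)/∂y + ∂(coeff of dx∧dy)/∂z
  = ∂/∂x (5*y) - ∂/∂y (-3*x - y) + ∂/∂z (6*y - z).
Each of these terms simplifies to sums of mixed partials that cancel in pairs. The result is 0 (by equality of mixed partials for smooth functions — Schwarz / Clairaut).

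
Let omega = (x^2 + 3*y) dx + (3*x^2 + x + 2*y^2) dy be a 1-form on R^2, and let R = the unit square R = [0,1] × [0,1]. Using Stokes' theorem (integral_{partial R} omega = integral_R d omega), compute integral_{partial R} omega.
integral_(partial R) omega = 1

Stokes: integral_partial_R omega = integral_R d omega with d omega = (∂Q/∂x - ∂P/∂y) dx ∧ dy.
  ∂Q/∂x = 6*x + 1
  ∂P/∂y = 3
  integrand = ∂Q/∂x - ∂P/∂y = 6*x - 2.
Integrating over R: integral_0^1 integral_0^1 (6*x - 2) dx dy = 1.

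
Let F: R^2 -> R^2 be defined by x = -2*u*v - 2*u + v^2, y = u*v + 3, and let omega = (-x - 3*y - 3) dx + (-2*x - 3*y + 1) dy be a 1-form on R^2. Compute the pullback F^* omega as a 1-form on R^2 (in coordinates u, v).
F^* omega = (3*u*v^2 + 2*u*v - 4*u + 2*v^2 + 16*v + 24) du + (3*u^2*v - 2*u*v^2 + 4*u*v + 16*u - 2*v^3 - 24*v) dv

Using F^*(f dg) = (f ∘ F) d(g ∘ F), substitute each coordinate x_i by F_i(u, v) in f_i, and replace dx_i by d F_i = (∂F_i/∂u) du + (∂F_i/∂v) dv.
  For the x component: f_1(F) = -u*v + 2*u - v^2 - 12; d F_1 = (-2*v - 2) du + (-2*u + 2*v) dv
  For the y component: f_2(F) = u*v + 4*u - 2*v^2 - 8; d F_2 = (v) du + (u) dv
Combining and collecting du, dv coefficients:
  coeff of du: 3*u*v^2 + 2*u*v - 4*u + 2*v^2 + 16*v + 24
  coeff of dv: 3*u^2*v - 2*u*v^2 + 4*u*v + 16*u - 2*v^3 - 24*v
F^* omega = (3*u*v^2 + 2*u*v - 4*u + 2*v^2 + 16*v + 24) du + (3*u^2*v - 2*u*v^2 + 4*u*v + 16*u - 2*v^3 - 24*v) dv.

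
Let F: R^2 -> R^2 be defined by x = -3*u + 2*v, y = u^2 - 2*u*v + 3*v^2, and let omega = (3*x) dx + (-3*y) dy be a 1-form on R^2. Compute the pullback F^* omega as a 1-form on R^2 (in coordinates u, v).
F^* omega = (-6*u^3 + 18*u^2*v - 30*u*v^2 + 27*u + 18*v^3 - 18*v) du + (6*u^3 - 30*u^2*v + 54*u*v^2 - 18*u - 54*v^3 + 12*v) dv

Using F^*(f dg) = (f ∘ F) d(g ∘ F), substitute each coordinate x_i by F_i(u, v) in f_i, and replace dx_i by d F_i = (∂F_i/∂u) du + (∂F_i/∂v) dv.
  For the x component: f_1(F) = -9*u + 6*v; d F_1 = (-3) du + (2) dv
  For the y component: f_2(F) = -3*u^2 + 6*u*v - 9*v^2; d F_2 = (2*u - 2*v) du + (-2*u + 6*v) dv
Combining and collecting du, dv coefficients:
  coeff of du: -6*u^3 + 18*u^2*v - 30*u*v^2 + 27*u + 18*v^3 - 18*v
  coeff of dv: 6*u^3 - 30*u^2*v + 54*u*v^2 - 18*u - 54*v^3 + 12*v
F^* omega = (-6*u^3 + 18*u^2*v - 30*u*v^2 + 27*u + 18*v^3 - 18*v) du + (6*u^3 - 30*u^2*v + 54*u*v^2 - 18*u - 54*v^3 + 12*v) dv.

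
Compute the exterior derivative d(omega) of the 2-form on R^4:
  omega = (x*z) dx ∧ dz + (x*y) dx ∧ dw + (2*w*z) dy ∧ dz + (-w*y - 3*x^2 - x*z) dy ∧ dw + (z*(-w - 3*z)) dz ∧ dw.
d(omega) = (-7*x - z) dx ∧ dy ∧ dw + (x + 2*z) dy ∧ dz ∧ dw

For a 2-form omega = sum_{i<j} g_{ij} dx_i ∧ dx_j, the exterior derivative is
  d(omega) = sum_{i<j} d(g_{ij}) ∧ dx_i ∧ dx_j = sum_{i<j, k} (∂g_{ij}/∂x_k) dx_k ∧ dx_i ∧ dx_j.
Expand each term, using dx_k ∧ dx_i ∧ dx_j = sgn(permutation) dx_{(a)} ∧ dx_{(b)} ∧ dx_{(c)} with (a < b < c) sorted:
  d(x*y) includes (∂/∂y)(x*y) dy = (x) dy, which multiplied by dx ∧ dw gives (-x) dx ∧ dy ∧ dw
  d(2*w*z) includes (∂/∂w)(2*w*z) dw = (2*z) dw, which multiplied by dy ∧ dz gives (2*z) dy ∧ dz ∧ dw
  d(-w*y - 3*x^2 - x*z) includes (∂/∂x)(-w*y - 3*x^2 - x*z) dx = (-6*x - z) dx, which multiplied by dy ∧ dw gives (-6*x - z) dx ∧ dy ∧ dw
  d(-w*y - 3*x^2 - x*z) includes (∂/∂z)(-w*y - 3*x^2 - x*z) dz = (-x) dz, which multiplied by dy ∧ dw gives (x) dy ∧ dz ∧ dw
Collecting like 3-forms: d(omega) = (-7*x - z) dx ∧ dy ∧ dw + (x + 2*z) dy ∧ dz ∧ dw.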